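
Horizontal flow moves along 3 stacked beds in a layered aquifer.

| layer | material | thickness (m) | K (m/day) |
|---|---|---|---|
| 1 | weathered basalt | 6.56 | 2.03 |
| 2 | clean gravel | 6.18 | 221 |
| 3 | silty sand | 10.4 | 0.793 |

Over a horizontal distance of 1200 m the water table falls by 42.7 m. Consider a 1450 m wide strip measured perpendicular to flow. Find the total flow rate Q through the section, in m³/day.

Flow is parallel to layering, so each bed carries its own Darcy discharge and the transmissivities add.
Σ(K_i·b_i) = 2.03×6.56 + 221×6.18 + 0.793×10.4 = 1387 m²/day.
Hydraulic gradient i = Δh / L = 42.7 / 1200 = 0.03558.
Q = Σ(K_i·b_i) · W · i = 1387 × 1450 × 0.03558 = 71581 m³/day.

71600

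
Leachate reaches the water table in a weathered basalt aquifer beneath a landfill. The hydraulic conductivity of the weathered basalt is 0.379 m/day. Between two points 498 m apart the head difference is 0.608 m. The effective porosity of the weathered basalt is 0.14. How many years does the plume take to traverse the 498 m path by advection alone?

Hydraulic gradient i = Δh / L = 0.608 / 498 = 0.001221.
Darcy flux q = K · i = 0.3790 × 0.001221 = 0.0004627 m/day.
Seepage velocity v = q / n_e = 0.0004627 / 0.14 = 0.003305 m/day.
Travel time t = L / v = 498 / 0.003305 = 1.507e+05 days = 412.5 years.

413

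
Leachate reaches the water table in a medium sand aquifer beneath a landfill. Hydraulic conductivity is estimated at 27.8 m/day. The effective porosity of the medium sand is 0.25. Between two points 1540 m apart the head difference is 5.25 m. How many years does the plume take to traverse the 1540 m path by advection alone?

11.1

Hydraulic gradient i = Δh / L = 5.25 / 1540 = 0.003409.
Darcy flux q = K · i = 27.80 × 0.003409 = 0.09477 m/day.
Seepage velocity v = q / n_e = 0.09477 / 0.25 = 0.3791 m/day.
Travel time t = L / v = 1540 / 0.3791 = 4062 days = 11.12 years.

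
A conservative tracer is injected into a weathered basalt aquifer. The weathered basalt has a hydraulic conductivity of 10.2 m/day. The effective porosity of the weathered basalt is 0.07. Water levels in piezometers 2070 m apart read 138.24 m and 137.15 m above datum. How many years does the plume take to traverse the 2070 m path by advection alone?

Hydraulic gradient i = (138.24 − 137.15) / 2070 = 1.09 / 2070 = 0.0005266.
Darcy flux q = K · i = 10.20 × 0.0005266 = 0.005371 m/day.
Seepage velocity v = q / n_e = 0.005371 / 0.07 = 0.07673 m/day.
Travel time t = L / v = 2070 / 0.07673 = 26978 days = 73.86 years.

73.9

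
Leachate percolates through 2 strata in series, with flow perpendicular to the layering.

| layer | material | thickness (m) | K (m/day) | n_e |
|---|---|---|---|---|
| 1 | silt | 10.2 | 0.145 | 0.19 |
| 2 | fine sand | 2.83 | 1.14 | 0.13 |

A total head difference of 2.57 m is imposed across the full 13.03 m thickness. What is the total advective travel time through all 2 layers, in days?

With flow normal to the layers, continuity requires the same specific discharge q through every layer.
Σ(b_i/K_i) = 10.2/0.145 + 2.83/1.14 = 72.83 d.
q = Δh / Σ(b_i/K_i) = 2.57 / 72.83 = 0.03529 m/day.
In each layer the seepage velocity is v_i = q/n_i, so the layer transit time is t_i = b_i·n_i / q:
  layer 1 (silt): t_1 = 10.2 × 0.19 / 0.03529 = 54.92 d
  layer 2 (fine sand): t_2 = 2.83 × 0.13 / 0.03529 = 10.43 d
Total t = Σ t_i = 65.34 days.

65.3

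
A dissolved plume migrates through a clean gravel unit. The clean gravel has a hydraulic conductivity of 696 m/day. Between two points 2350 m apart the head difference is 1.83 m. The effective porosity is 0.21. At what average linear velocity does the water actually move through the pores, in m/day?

2.58

Hydraulic gradient i = Δh / L = 1.83 / 2350 = 0.0007787.
Darcy flux q = K · i = 696.0 × 0.0007787 = 0.5420 m/day.
Seepage velocity v = q / n_e = 0.5420 / 0.21 = 2.581 m/day.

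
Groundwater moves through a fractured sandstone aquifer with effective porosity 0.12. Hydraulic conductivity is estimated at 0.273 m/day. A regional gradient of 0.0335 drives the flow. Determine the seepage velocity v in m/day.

0.0762

Hydraulic gradient i = 0.0335.
Darcy flux q = K · i = 0.2730 × 0.03350 = 0.009146 m/day.
Seepage velocity v = q / n_e = 0.009146 / 0.12 = 0.07621 m/day.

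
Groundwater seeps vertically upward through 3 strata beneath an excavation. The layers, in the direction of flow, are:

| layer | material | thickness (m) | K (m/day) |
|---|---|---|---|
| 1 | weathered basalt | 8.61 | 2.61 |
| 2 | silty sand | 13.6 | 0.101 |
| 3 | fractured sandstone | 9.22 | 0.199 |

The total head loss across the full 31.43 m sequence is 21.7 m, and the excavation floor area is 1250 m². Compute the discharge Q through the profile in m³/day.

147

Flow is perpendicular to layering, so the layers act in series and the equivalent K is the thickness-weighted harmonic mean.
Total thickness L = 8.61 + 13.6 + 9.22 = 31.43 m.
Σ(b_i/K_i) = 8.61/2.61 + 13.6/0.101 + 9.22/0.199 = 184.3 d.
K_eq = L / Σ(b_i/K_i) = 31.43 / 184.3 = 0.1706 m/day.
Q = K_eq · A · (Δh/L) = 0.1706 × 1250 × (21.7/31.43) = 147.2 m³/day.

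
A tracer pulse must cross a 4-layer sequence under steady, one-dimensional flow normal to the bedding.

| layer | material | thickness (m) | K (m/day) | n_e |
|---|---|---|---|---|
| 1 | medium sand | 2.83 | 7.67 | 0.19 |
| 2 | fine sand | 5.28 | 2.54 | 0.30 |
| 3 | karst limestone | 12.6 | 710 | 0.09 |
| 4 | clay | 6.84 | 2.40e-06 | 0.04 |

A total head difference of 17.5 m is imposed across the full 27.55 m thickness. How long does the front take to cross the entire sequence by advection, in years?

With flow normal to the layers, continuity requires the same specific discharge q through every layer.
Σ(b_i/K_i) = 2.83/7.67 + 5.28/2.54 + 12.6/710 + 6.84/2.40e-06 = 2.850e+06 d.
q = Δh / Σ(b_i/K_i) = 17.5 / 2.850e+06 = 6.140e-06 m/day.
In each layer the seepage velocity is v_i = q/n_i, so the layer transit time is t_i = b_i·n_i / q:
  layer 1 (medium sand): t_1 = 2.83 × 0.19 / 6.140e-06 = 87568 d
  layer 2 (fine sand): t_2 = 5.28 × 0.30 / 6.140e-06 = 2.580e+05 d
  layer 3 (karst limestone): t_3 = 12.6 × 0.09 / 6.140e-06 = 1.847e+05 d
  layer 4 (clay): t_4 = 6.84 × 0.04 / 6.140e-06 = 44558 d
Total t = Σ t_i = 5.748e+05 days = 1574 years.

1570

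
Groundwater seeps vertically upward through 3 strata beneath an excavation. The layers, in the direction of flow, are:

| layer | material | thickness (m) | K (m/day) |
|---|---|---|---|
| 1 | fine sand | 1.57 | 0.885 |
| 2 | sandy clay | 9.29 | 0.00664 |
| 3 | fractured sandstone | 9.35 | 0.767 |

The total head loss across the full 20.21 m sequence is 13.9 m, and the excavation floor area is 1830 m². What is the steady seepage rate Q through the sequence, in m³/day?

18.0

Flow is perpendicular to layering, so the layers act in series and the equivalent K is the thickness-weighted harmonic mean.
Total thickness L = 1.57 + 9.29 + 9.35 = 20.21 m.
Σ(b_i/K_i) = 1.57/0.885 + 9.29/0.00664 + 9.35/0.767 = 1413 d.
K_eq = L / Σ(b_i/K_i) = 20.21 / 1413 = 0.01430 m/day.
Q = K_eq · A · (Δh/L) = 0.01430 × 1830 × (13.9/20.21) = 18.00 m³/day.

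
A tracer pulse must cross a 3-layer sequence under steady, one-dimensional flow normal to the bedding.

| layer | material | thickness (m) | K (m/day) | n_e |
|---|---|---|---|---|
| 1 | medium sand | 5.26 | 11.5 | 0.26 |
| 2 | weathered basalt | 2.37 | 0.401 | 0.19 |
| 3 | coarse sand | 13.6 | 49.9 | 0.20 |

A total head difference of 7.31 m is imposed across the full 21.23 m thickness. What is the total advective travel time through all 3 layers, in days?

With flow normal to the layers, continuity requires the same specific discharge q through every layer.
Σ(b_i/K_i) = 5.26/11.5 + 2.37/0.401 + 13.6/49.9 = 6.640 d.
q = Δh / Σ(b_i/K_i) = 7.31 / 6.640 = 1.101 m/day.
In each layer the seepage velocity is v_i = q/n_i, so the layer transit time is t_i = b_i·n_i / q:
  layer 1 (medium sand): t_1 = 5.26 × 0.26 / 1.101 = 1.242 d
  layer 2 (weathered basalt): t_2 = 2.37 × 0.19 / 1.101 = 0.4090 d
  layer 3 (coarse sand): t_3 = 13.6 × 0.20 / 1.101 = 2.471 d
Total t = Σ t_i = 4.122 days.

4.12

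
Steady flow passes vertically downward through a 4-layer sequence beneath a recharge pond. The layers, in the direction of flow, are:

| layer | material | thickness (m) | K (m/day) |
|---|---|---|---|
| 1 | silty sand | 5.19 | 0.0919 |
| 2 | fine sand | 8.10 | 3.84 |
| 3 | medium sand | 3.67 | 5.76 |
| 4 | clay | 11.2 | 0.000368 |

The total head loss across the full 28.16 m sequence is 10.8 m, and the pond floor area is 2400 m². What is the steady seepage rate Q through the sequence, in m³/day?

0.850

Flow is perpendicular to layering, so the layers act in series and the equivalent K is the thickness-weighted harmonic mean.
Total thickness L = 5.19 + 8.10 + 3.67 + 11.2 = 28.16 m.
Σ(b_i/K_i) = 5.19/0.0919 + 8.10/3.84 + 3.67/5.76 + 11.2/0.000368 = 30494 d.
K_eq = L / Σ(b_i/K_i) = 28.16 / 30494 = 0.0009235 m/day.
Q = K_eq · A · (Δh/L) = 0.0009235 × 2400 × (10.8/28.16) = 0.8500 m³/day.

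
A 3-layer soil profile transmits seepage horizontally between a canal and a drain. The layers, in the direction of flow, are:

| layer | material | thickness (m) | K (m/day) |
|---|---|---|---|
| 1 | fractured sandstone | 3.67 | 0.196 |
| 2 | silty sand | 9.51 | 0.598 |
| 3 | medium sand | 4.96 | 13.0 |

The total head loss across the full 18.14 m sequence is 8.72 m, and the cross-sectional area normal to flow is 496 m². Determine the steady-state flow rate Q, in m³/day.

124

Flow is perpendicular to layering, so the layers act in series and the equivalent K is the thickness-weighted harmonic mean.
Total thickness L = 3.67 + 9.51 + 4.96 = 18.14 m.
Σ(b_i/K_i) = 3.67/0.196 + 9.51/0.598 + 4.96/13.0 = 35.01 d.
K_eq = L / Σ(b_i/K_i) = 18.14 / 35.01 = 0.5182 m/day.
Q = K_eq · A · (Δh/L) = 0.5182 × 496 × (8.72/18.14) = 123.5 m³/day.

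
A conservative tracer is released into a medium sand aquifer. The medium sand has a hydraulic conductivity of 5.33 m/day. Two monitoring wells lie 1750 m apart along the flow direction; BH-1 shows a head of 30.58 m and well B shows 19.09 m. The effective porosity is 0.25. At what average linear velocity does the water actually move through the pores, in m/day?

Hydraulic gradient i = (30.58 − 19.09) / 1750 = 11.49 / 1750 = 0.006566.
Darcy flux q = K · i = 5.330 × 0.006566 = 0.03500 m/day.
Seepage velocity v = q / n_e = 0.03500 / 0.25 = 0.1400 m/day.

0.140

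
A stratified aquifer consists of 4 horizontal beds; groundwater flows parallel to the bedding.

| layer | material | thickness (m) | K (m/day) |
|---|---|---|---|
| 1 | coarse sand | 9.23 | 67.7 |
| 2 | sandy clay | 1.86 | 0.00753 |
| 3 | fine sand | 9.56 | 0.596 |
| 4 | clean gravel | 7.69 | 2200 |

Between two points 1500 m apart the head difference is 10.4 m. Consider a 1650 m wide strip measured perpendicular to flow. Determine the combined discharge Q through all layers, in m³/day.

Flow is parallel to layering, so each bed carries its own Darcy discharge and the transmissivities add.
Σ(K_i·b_i) = 67.7×9.23 + 0.00753×1.86 + 0.596×9.56 + 2200×7.69 = 17549 m²/day.
Hydraulic gradient i = Δh / L = 10.4 / 1500 = 0.006933.
Q = Σ(K_i·b_i) · W · i = 17549 × 1650 × 0.006933 = 2.008e+05 m³/day.

201000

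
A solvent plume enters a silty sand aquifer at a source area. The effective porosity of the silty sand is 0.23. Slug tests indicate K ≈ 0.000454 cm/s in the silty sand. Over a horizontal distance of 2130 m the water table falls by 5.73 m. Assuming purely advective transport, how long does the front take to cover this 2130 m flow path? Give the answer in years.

1270

Convert K: 0.000454 cm/s × 864 = 0.3923 m/day.
Hydraulic gradient i = Δh / L = 5.73 / 2130 = 0.002690.
Darcy flux q = K · i = 0.3923 × 0.002690 = 0.001055 m/day.
Seepage velocity v = q / n_e = 0.001055 / 0.23 = 0.004588 m/day.
Travel time t = L / v = 2130 / 0.004588 = 4.643e+05 days = 1271 years.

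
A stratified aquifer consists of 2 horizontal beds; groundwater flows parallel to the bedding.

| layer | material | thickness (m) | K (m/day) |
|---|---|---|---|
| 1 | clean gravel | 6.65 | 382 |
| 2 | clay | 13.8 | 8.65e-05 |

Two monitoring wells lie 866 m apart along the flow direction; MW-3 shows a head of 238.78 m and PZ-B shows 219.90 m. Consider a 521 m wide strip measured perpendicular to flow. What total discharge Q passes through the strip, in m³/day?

Flow is parallel to layering, so each bed carries its own Darcy discharge and the transmissivities add.
Σ(K_i·b_i) = 382×6.65 + 8.65e-05×13.8 = 2540 m²/day.
Hydraulic gradient i = (238.78 − 219.90) / 866 = 18.88 / 866 = 0.02180.
Q = Σ(K_i·b_i) · W · i = 2540 × 521 × 0.02180 = 28854 m³/day.

28900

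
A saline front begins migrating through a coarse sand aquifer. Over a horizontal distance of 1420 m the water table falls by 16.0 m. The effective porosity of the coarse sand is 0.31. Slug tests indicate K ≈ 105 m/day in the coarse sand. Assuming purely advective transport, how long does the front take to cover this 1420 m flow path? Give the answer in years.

1.02

Hydraulic gradient i = Δh / L = 16.0 / 1420 = 0.01127.
Darcy flux q = K · i = 105.0 × 0.01127 = 1.183 m/day.
Seepage velocity v = q / n_e = 1.183 / 0.31 = 3.816 m/day.
Travel time t = L / v = 1420 / 3.816 = 372.1 days = 1.019 years.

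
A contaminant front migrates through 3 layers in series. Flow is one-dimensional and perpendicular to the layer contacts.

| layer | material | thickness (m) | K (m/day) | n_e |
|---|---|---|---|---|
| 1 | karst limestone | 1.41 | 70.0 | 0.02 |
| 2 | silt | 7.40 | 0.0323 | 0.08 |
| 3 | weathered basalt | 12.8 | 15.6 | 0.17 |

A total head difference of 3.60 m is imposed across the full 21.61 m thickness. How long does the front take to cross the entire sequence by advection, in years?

With flow normal to the layers, continuity requires the same specific discharge q through every layer.
Σ(b_i/K_i) = 1.41/70.0 + 7.40/0.0323 + 12.8/15.6 = 229.9 d.
q = Δh / Σ(b_i/K_i) = 3.60 / 229.9 = 0.01566 m/day.
In each layer the seepage velocity is v_i = q/n_i, so the layer transit time is t_i = b_i·n_i / q:
  layer 1 (karst limestone): t_1 = 1.41 × 0.02 / 0.01566 = 1.801 d
  layer 2 (silt): t_2 = 7.40 × 0.08 / 0.01566 = 37.81 d
  layer 3 (weathered basalt): t_3 = 12.8 × 0.17 / 0.01566 = 139.0 d
Total t = Σ t_i = 178.6 days = 0.4890 years.

0.489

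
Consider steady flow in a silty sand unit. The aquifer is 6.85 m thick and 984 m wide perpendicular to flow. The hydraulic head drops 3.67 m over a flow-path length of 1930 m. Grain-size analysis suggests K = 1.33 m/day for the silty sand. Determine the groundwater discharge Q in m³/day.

Cross-sectional area A = 984 × 6.85 = 6740 m².
Hydraulic gradient i = Δh / L = 3.67 / 1930 = 0.001902.
Darcy's law: Q = K · A · i = 1.330 × 6740 × 0.001902 = 17.05 m³/day.

17.0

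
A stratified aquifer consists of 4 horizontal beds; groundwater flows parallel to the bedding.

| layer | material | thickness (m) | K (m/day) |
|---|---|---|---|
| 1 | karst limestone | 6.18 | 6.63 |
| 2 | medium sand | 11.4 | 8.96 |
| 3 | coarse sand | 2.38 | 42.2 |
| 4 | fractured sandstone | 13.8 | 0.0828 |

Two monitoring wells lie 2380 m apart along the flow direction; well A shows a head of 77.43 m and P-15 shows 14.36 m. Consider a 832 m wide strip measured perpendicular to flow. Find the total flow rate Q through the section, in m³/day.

Flow is parallel to layering, so each bed carries its own Darcy discharge and the transmissivities add.
Σ(K_i·b_i) = 6.63×6.18 + 8.96×11.4 + 42.2×2.38 + 0.0828×13.8 = 244.7 m²/day.
Hydraulic gradient i = (77.43 − 14.36) / 2380 = 63.07 / 2380 = 0.02650.
Q = Σ(K_i·b_i) · W · i = 244.7 × 832 × 0.02650 = 5395 m³/day.

5400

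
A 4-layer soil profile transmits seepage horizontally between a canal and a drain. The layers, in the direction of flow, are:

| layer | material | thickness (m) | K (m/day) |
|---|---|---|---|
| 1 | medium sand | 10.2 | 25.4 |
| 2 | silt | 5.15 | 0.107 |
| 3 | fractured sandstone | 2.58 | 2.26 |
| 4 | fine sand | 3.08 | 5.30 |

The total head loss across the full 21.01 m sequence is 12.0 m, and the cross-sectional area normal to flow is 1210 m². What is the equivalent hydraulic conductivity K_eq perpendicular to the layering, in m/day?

Flow is perpendicular to layering, so the layers act in series and the equivalent K is the thickness-weighted harmonic mean.
Total thickness L = 10.2 + 5.15 + 2.58 + 3.08 = 21.01 m.
Σ(b_i/K_i) = 10.2/25.4 + 5.15/0.107 + 2.58/2.26 + 3.08/5.30 = 50.26 d.
K_eq = L / Σ(b_i/K_i) = 21.01 / 50.26 = 0.4181 m/day.

0.418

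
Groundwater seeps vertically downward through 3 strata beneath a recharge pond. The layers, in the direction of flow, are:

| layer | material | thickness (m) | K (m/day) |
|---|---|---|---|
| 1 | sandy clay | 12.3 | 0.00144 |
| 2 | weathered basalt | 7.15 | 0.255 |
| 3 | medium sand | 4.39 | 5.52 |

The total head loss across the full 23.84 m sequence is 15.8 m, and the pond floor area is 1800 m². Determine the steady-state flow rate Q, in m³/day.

Flow is perpendicular to layering, so the layers act in series and the equivalent K is the thickness-weighted harmonic mean.
Total thickness L = 12.3 + 7.15 + 4.39 = 23.84 m.
Σ(b_i/K_i) = 12.3/0.00144 + 7.15/0.255 + 4.39/5.52 = 8571 d.
K_eq = L / Σ(b_i/K_i) = 23.84 / 8571 = 0.002782 m/day.
Q = K_eq · A · (Δh/L) = 0.002782 × 1800 × (15.8/23.84) = 3.318 m³/day.

3.32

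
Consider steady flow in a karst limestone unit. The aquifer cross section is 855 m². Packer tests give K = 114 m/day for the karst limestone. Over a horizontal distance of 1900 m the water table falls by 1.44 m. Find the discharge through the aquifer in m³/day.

Hydraulic gradient i = Δh / L = 1.44 / 1900 = 0.0007579.
Darcy's law: Q = K · A · i = 114.0 × 855.0 × 0.0007579 = 73.87 m³/day.

73.9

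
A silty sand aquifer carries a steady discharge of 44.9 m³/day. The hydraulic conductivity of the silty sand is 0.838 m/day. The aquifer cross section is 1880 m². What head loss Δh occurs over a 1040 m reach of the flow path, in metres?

From Q = K·A·i, i = Q / (K·A) = 44.9 / (0.8380 × 1880) = 0.02850.
Head loss Δh = i · L = 0.02850 × 1040 = 29.64 m.

29.6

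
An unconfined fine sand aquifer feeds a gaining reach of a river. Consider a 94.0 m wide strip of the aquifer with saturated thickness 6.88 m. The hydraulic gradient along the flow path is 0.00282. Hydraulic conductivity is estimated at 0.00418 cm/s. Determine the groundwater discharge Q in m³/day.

Convert K: 0.00418 cm/s × 864 = 3.612 m/day.
Cross-sectional area A = 94.0 × 6.88 = 646.7 m².
Hydraulic gradient i = 0.00282.
Darcy's law: Q = K · A · i = 3.612 × 646.7 × 0.002820 = 6.587 m³/day.

6.59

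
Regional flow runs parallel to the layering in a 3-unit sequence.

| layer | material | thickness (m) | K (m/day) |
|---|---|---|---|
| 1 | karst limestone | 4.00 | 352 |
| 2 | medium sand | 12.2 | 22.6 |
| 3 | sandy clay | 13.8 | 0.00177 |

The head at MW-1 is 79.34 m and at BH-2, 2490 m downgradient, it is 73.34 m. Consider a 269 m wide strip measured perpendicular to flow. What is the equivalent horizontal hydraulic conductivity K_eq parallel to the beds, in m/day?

56.1

Flow is parallel to layering, so each bed carries its own Darcy discharge and the transmissivities add.
Σ(K_i·b_i) = 352×4.00 + 22.6×12.2 + 0.00177×13.8 = 1684 m²/day.
Total thickness b = 30.00 m, so K_eq = Σ(K_i·b_i)/b = 56.12 m/day.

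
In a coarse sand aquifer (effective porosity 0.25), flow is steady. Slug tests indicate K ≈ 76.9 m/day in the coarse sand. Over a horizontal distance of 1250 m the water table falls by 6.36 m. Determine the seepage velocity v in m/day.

1.57

Hydraulic gradient i = Δh / L = 6.36 / 1250 = 0.005088.
Darcy flux q = K · i = 76.90 × 0.005088 = 0.3913 m/day.
Seepage velocity v = q / n_e = 0.3913 / 0.25 = 1.565 m/day.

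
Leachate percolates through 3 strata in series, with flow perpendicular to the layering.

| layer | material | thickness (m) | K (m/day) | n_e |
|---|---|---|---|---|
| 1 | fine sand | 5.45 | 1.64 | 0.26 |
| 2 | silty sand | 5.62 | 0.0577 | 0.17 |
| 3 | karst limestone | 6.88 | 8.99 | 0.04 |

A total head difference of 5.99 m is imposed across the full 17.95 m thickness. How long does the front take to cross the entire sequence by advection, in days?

With flow normal to the layers, continuity requires the same specific discharge q through every layer.
Σ(b_i/K_i) = 5.45/1.64 + 5.62/0.0577 + 6.88/8.99 = 101.5 d.
q = Δh / Σ(b_i/K_i) = 5.99 / 101.5 = 0.05902 m/day.
In each layer the seepage velocity is v_i = q/n_i, so the layer transit time is t_i = b_i·n_i / q:
  layer 1 (fine sand): t_1 = 5.45 × 0.26 / 0.05902 = 24.01 d
  layer 2 (silty sand): t_2 = 5.62 × 0.17 / 0.05902 = 16.19 d
  layer 3 (karst limestone): t_3 = 6.88 × 0.04 / 0.05902 = 4.663 d
Total t = Σ t_i = 44.86 days.

44.9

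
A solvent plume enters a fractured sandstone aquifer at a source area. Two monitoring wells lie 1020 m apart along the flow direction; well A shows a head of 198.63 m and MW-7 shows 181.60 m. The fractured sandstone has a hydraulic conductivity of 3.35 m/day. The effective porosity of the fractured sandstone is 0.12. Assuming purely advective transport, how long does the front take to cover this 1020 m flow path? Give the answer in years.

5.99

Hydraulic gradient i = (198.63 − 181.60) / 1020 = 17.03 / 1020 = 0.01670.
Darcy flux q = K · i = 3.350 × 0.01670 = 0.05593 m/day.
Seepage velocity v = q / n_e = 0.05593 / 0.12 = 0.4661 m/day.
Travel time t = L / v = 1020 / 0.4661 = 2188 days = 5.991 years.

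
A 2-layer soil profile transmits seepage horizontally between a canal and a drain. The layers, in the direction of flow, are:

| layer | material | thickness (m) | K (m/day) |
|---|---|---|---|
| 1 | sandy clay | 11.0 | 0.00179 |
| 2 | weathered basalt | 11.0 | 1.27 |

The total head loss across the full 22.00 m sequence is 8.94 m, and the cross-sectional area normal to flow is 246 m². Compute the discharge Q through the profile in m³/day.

Flow is perpendicular to layering, so the layers act in series and the equivalent K is the thickness-weighted harmonic mean.
Total thickness L = 11.0 + 11.0 = 22.00 m.
Σ(b_i/K_i) = 11.0/0.00179 + 11.0/1.27 = 6154 d.
K_eq = L / Σ(b_i/K_i) = 22.00 / 6154 = 0.003575 m/day.
Q = K_eq · A · (Δh/L) = 0.003575 × 246 × (8.94/22.00) = 0.3574 m³/day.

0.357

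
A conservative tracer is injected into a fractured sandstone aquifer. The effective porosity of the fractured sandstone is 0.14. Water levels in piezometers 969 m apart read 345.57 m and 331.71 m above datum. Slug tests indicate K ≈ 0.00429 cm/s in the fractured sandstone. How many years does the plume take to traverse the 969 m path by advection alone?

7.01

Convert K: 0.00429 cm/s × 864 = 3.707 m/day.
Hydraulic gradient i = (345.57 − 331.71) / 969 = 13.86 / 969 = 0.01430.
Darcy flux q = K · i = 3.707 × 0.01430 = 0.05302 m/day.
Seepage velocity v = q / n_e = 0.05302 / 0.14 = 0.3787 m/day.
Travel time t = L / v = 969 / 0.3787 = 2559 days = 7.006 years.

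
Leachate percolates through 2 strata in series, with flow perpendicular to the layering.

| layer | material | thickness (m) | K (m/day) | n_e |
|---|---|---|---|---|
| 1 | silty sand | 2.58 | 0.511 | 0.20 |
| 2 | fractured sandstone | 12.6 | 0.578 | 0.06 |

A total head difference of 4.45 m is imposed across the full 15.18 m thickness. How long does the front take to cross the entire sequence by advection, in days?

7.67

With flow normal to the layers, continuity requires the same specific discharge q through every layer.
Σ(b_i/K_i) = 2.58/0.511 + 12.6/0.578 = 26.85 d.
q = Δh / Σ(b_i/K_i) = 4.45 / 26.85 = 0.1657 m/day.
In each layer the seepage velocity is v_i = q/n_i, so the layer transit time is t_i = b_i·n_i / q:
  layer 1 (silty sand): t_1 = 2.58 × 0.20 / 0.1657 = 3.113 d
  layer 2 (fractured sandstone): t_2 = 12.6 × 0.06 / 0.1657 = 4.561 d
Total t = Σ t_i = 7.674 days.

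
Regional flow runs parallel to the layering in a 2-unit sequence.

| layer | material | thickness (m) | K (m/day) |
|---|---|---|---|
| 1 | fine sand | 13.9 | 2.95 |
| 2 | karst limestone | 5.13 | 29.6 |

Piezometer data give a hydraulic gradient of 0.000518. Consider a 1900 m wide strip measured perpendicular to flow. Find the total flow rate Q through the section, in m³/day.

190

Flow is parallel to layering, so each bed carries its own Darcy discharge and the transmissivities add.
Σ(K_i·b_i) = 2.95×13.9 + 29.6×5.13 = 192.9 m²/day.
Hydraulic gradient i = 0.000518.
Q = Σ(K_i·b_i) · W · i = 192.9 × 1900 × 0.0005180 = 189.8 m³/day.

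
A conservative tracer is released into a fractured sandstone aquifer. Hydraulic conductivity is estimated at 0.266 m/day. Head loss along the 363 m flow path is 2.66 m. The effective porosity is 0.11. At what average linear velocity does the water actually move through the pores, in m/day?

0.0177

Hydraulic gradient i = Δh / L = 2.66 / 363 = 0.007328.
Darcy flux q = K · i = 0.2660 × 0.007328 = 0.001949 m/day.
Seepage velocity v = q / n_e = 0.001949 / 0.11 = 0.01772 m/day.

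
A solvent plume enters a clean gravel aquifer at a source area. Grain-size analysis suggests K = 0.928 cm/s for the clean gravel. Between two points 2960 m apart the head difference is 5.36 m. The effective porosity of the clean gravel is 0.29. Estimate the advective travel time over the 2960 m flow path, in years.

Convert K: 0.928 cm/s × 864 = 801.8 m/day.
Hydraulic gradient i = Δh / L = 5.36 / 2960 = 0.001811.
Darcy flux q = K · i = 801.8 × 0.001811 = 1.452 m/day.
Seepage velocity v = q / n_e = 1.452 / 0.29 = 5.007 m/day.
Travel time t = L / v = 2960 / 5.007 = 591.2 days = 1.619 years.

1.62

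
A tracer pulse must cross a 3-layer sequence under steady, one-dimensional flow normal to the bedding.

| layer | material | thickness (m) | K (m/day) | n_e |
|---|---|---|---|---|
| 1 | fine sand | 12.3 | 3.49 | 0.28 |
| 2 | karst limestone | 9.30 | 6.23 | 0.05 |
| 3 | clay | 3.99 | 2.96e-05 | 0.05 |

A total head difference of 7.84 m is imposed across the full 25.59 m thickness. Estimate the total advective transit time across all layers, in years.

With flow normal to the layers, continuity requires the same specific discharge q through every layer.
Σ(b_i/K_i) = 12.3/3.49 + 9.30/6.23 + 3.99/2.96e-05 = 1.348e+05 d.
q = Δh / Σ(b_i/K_i) = 7.84 / 1.348e+05 = 5.816e-05 m/day.
In each layer the seepage velocity is v_i = q/n_i, so the layer transit time is t_i = b_i·n_i / q:
  layer 1 (fine sand): t_1 = 12.3 × 0.28 / 5.816e-05 = 59217 d
  layer 2 (karst limestone): t_2 = 9.30 × 0.05 / 5.816e-05 = 7995 d
  layer 3 (clay): t_3 = 3.99 × 0.05 / 5.816e-05 = 3430 d
Total t = Σ t_i = 70642 days = 193.4 years.

193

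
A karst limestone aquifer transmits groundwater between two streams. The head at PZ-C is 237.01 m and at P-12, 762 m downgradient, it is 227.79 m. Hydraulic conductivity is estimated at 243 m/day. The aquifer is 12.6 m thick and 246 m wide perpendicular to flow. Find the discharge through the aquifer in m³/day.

9110

Cross-sectional area A = 246 × 12.6 = 3100 m².
Hydraulic gradient i = (237.01 − 227.79) / 762 = 9.22 / 762 = 0.01210.
Darcy's law: Q = K · A · i = 243.0 × 3100 × 0.01210 = 9114 m³/day.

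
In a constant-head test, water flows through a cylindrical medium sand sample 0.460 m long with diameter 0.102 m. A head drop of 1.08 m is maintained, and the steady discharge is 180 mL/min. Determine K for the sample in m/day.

Cross-sectional area A = π·(d/2)² = π × (0.102/2)² = 0.008171 m².
Convert discharge: 180 mL/min = 3.000e-06 m³/s.
Darcy's law rearranged: K = Q·L / (A·Δh) = 3.000e-06 × 0.460 / (0.008171 × 1.08) = 0.0001564 m/s = 13.51 m/day.

13.5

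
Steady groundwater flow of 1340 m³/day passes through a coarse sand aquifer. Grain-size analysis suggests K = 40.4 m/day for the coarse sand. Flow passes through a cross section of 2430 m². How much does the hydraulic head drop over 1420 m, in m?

19.4

From Q = K·A·i, i = Q / (K·A) = 1340 / (40.40 × 2430) = 0.01365.
Head loss Δh = i · L = 0.01365 × 1420 = 19.38 m.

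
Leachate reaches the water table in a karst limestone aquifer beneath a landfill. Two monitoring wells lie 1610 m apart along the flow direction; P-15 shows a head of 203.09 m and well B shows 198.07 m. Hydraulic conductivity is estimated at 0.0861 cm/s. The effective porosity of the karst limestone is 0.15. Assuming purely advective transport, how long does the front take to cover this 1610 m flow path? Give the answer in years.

2.85

Convert K: 0.0861 cm/s × 864 = 74.39 m/day.
Hydraulic gradient i = (203.09 − 198.07) / 1610 = 5.02 / 1610 = 0.003118.
Darcy flux q = K · i = 74.39 × 0.003118 = 0.2320 m/day.
Seepage velocity v = q / n_e = 0.2320 / 0.15 = 1.546 m/day.
Travel time t = L / v = 1610 / 1.546 = 1041 days = 2.851 years.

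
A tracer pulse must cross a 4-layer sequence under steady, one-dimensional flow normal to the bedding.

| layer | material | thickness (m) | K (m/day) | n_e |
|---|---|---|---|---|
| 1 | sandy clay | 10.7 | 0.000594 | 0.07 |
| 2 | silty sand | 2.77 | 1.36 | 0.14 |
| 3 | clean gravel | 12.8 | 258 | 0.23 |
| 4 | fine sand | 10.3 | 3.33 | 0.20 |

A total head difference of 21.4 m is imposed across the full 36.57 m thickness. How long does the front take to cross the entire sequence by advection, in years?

14.2

With flow normal to the layers, continuity requires the same specific discharge q through every layer.
Σ(b_i/K_i) = 10.7/0.000594 + 2.77/1.36 + 12.8/258 + 10.3/3.33 = 18019 d.
q = Δh / Σ(b_i/K_i) = 21.4 / 18019 = 0.001188 m/day.
In each layer the seepage velocity is v_i = q/n_i, so the layer transit time is t_i = b_i·n_i / q:
  layer 1 (sandy clay): t_1 = 10.7 × 0.07 / 0.001188 = 630.7 d
  layer 2 (silty sand): t_2 = 2.77 × 0.14 / 0.001188 = 326.5 d
  layer 3 (clean gravel): t_3 = 12.8 × 0.23 / 0.001188 = 2479 d
  layer 4 (fine sand): t_4 = 10.3 × 0.20 / 0.001188 = 1735 d
Total t = Σ t_i = 5171 days = 14.16 years.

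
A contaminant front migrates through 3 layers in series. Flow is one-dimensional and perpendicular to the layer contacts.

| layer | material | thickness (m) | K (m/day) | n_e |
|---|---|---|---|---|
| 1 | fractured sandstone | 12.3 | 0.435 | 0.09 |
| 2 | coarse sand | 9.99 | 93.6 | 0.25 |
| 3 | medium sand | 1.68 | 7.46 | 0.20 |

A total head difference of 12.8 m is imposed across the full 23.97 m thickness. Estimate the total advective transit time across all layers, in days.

8.81

With flow normal to the layers, continuity requires the same specific discharge q through every layer.
Σ(b_i/K_i) = 12.3/0.435 + 9.99/93.6 + 1.68/7.46 = 28.61 d.
q = Δh / Σ(b_i/K_i) = 12.8 / 28.61 = 0.4474 m/day.
In each layer the seepage velocity is v_i = q/n_i, so the layer transit time is t_i = b_i·n_i / q:
  layer 1 (fractured sandstone): t_1 = 12.3 × 0.09 / 0.4474 = 2.474 d
  layer 2 (coarse sand): t_2 = 9.99 × 0.25 / 0.4474 = 5.582 d
  layer 3 (medium sand): t_3 = 1.68 × 0.20 / 0.4474 = 0.7510 d
Total t = Σ t_i = 8.807 days.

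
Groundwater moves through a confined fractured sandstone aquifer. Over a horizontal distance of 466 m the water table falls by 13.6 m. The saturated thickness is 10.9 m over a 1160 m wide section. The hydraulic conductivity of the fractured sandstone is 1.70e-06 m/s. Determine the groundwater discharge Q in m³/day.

54.2

Convert K: 1.70e-06 m/s × 86400 = 0.1469 m/day.
Cross-sectional area A = 1160 × 10.9 = 12644 m².
Hydraulic gradient i = Δh / L = 13.6 / 466 = 0.02918.
Darcy's law: Q = K · A · i = 0.1469 × 12644 × 0.02918 = 54.20 m³/day.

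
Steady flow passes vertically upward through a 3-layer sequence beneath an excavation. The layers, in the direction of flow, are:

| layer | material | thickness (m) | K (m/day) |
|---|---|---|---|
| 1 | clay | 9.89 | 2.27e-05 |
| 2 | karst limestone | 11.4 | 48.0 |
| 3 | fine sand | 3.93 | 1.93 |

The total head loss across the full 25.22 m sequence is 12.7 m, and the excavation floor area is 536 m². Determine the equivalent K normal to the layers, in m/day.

Flow is perpendicular to layering, so the layers act in series and the equivalent K is the thickness-weighted harmonic mean.
Total thickness L = 9.89 + 11.4 + 3.93 = 25.22 m.
Σ(b_i/K_i) = 9.89/2.27e-05 + 11.4/48.0 + 3.93/1.93 = 4.357e+05 d.
K_eq = L / Σ(b_i/K_i) = 25.22 / 4.357e+05 = 5.789e-05 m/day.

5.79e-05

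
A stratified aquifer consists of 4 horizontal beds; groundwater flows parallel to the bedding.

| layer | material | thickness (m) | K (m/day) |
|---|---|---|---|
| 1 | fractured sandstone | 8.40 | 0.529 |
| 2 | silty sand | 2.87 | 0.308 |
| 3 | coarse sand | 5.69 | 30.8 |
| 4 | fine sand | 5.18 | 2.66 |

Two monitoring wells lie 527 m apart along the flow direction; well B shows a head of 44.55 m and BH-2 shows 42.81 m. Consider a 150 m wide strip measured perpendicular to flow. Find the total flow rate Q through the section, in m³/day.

Flow is parallel to layering, so each bed carries its own Darcy discharge and the transmissivities add.
Σ(K_i·b_i) = 0.529×8.40 + 0.308×2.87 + 30.8×5.69 + 2.66×5.18 = 194.4 m²/day.
Hydraulic gradient i = (44.55 − 42.81) / 527 = 1.74 / 527 = 0.003302.
Q = Σ(K_i·b_i) · W · i = 194.4 × 150 × 0.003302 = 96.26 m³/day.

96.3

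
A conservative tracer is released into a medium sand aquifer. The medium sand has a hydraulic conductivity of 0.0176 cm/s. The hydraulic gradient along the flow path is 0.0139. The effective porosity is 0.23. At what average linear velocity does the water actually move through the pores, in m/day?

Convert K: 0.0176 cm/s × 864 = 15.21 m/day.
Hydraulic gradient i = 0.0139.
Darcy flux q = K · i = 15.21 × 0.01390 = 0.2114 m/day.
Seepage velocity v = q / n_e = 0.2114 / 0.23 = 0.9190 m/day.

0.919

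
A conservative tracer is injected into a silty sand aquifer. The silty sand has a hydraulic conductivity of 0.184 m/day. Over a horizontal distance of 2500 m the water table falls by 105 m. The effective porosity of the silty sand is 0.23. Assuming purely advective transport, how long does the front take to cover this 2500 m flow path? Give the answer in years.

Hydraulic gradient i = Δh / L = 105 / 2500 = 0.04200.
Darcy flux q = K · i = 0.1840 × 0.04200 = 0.007728 m/day.
Seepage velocity v = q / n_e = 0.007728 / 0.23 = 0.03360 m/day.
Travel time t = L / v = 2500 / 0.03360 = 74405 days = 203.7 years.

204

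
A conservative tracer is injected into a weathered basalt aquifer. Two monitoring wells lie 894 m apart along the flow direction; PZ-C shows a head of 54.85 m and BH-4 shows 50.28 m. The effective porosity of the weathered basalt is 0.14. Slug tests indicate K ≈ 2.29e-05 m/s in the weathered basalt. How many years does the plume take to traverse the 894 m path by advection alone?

33.9

Convert K: 2.29e-05 m/s × 86400 = 1.979 m/day.
Hydraulic gradient i = (54.85 − 50.28) / 894 = 4.57 / 894 = 0.005112.
Darcy flux q = K · i = 1.979 × 0.005112 = 0.01011 m/day.
Seepage velocity v = q / n_e = 0.01011 / 0.14 = 0.07224 m/day.
Travel time t = L / v = 894 / 0.07224 = 12375 days = 33.88 years.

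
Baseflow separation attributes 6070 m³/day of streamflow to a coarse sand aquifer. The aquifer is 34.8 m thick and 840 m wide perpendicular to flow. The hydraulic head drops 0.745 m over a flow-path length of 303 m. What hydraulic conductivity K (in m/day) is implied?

Cross-sectional area A = 840 × 34.8 = 29232 m².
Hydraulic gradient i = Δh / L = 0.745 / 303 = 0.002459.
From Q = K·A·i, K = Q / (A·i) = 6070 / (29232 × 0.002459) = 84.45 m/day.

84.5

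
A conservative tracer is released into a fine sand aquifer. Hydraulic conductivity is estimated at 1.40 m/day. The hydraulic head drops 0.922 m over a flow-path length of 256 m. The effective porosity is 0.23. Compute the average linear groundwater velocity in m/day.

Hydraulic gradient i = Δh / L = 0.922 / 256 = 0.003602.
Darcy flux q = K · i = 1.400 × 0.003602 = 0.005042 m/day.
Seepage velocity v = q / n_e = 0.005042 / 0.23 = 0.02192 m/day.

0.0219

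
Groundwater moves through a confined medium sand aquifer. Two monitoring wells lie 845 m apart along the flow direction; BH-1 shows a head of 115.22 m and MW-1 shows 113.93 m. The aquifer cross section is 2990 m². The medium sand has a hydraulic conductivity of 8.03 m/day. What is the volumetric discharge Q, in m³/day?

36.7

Hydraulic gradient i = (115.22 − 113.93) / 845 = 1.29 / 845 = 0.001527.
Darcy's law: Q = K · A · i = 8.030 × 2990 × 0.001527 = 36.65 m³/day.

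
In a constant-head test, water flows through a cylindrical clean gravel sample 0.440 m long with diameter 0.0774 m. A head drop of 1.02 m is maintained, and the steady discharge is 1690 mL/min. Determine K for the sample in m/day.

Cross-sectional area A = π·(d/2)² = π × (0.0774/2)² = 0.004705 m².
Convert discharge: 1690 mL/min = 2.817e-05 m³/s.
Darcy's law rearranged: K = Q·L / (A·Δh) = 2.817e-05 × 0.440 / (0.004705 × 1.02) = 0.002582 m/s = 223.1 m/day.

223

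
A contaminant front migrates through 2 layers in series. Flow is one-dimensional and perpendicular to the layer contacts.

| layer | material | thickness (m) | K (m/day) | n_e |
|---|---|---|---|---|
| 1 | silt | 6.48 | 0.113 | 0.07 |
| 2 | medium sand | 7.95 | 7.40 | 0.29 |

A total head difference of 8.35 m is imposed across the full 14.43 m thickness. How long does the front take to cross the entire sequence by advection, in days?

With flow normal to the layers, continuity requires the same specific discharge q through every layer.
Σ(b_i/K_i) = 6.48/0.113 + 7.95/7.40 = 58.42 d.
q = Δh / Σ(b_i/K_i) = 8.35 / 58.42 = 0.1429 m/day.
In each layer the seepage velocity is v_i = q/n_i, so the layer transit time is t_i = b_i·n_i / q:
  layer 1 (silt): t_1 = 6.48 × 0.07 / 0.1429 = 3.174 d
  layer 2 (medium sand): t_2 = 7.95 × 0.29 / 0.1429 = 16.13 d
Total t = Σ t_i = 19.30 days.

19.3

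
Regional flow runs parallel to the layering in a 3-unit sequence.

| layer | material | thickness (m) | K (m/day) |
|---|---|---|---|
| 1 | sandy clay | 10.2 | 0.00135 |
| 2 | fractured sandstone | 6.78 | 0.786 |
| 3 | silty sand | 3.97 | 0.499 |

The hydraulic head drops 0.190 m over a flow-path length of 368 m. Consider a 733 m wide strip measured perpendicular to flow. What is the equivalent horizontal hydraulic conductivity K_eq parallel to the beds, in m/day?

0.350

Flow is parallel to layering, so each bed carries its own Darcy discharge and the transmissivities add.
Σ(K_i·b_i) = 0.00135×10.2 + 0.786×6.78 + 0.499×3.97 = 7.324 m²/day.
Total thickness b = 20.95 m, so K_eq = Σ(K_i·b_i)/b = 0.3496 m/day.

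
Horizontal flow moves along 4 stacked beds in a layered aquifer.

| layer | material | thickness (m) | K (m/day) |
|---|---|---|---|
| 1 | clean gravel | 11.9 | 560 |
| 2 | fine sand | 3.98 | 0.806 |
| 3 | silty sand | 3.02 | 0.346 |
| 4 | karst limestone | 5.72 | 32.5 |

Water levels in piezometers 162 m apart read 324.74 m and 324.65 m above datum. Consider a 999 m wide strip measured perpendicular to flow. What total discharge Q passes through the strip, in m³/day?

Flow is parallel to layering, so each bed carries its own Darcy discharge and the transmissivities add.
Σ(K_i·b_i) = 560×11.9 + 0.806×3.98 + 0.346×3.02 + 32.5×5.72 = 6854 m²/day.
Hydraulic gradient i = (324.74 − 324.65) / 162 = 0.09 / 162 = 0.0005556.
Q = Σ(K_i·b_i) · W · i = 6854 × 999 × 0.0005556 = 3804 m³/day.

3800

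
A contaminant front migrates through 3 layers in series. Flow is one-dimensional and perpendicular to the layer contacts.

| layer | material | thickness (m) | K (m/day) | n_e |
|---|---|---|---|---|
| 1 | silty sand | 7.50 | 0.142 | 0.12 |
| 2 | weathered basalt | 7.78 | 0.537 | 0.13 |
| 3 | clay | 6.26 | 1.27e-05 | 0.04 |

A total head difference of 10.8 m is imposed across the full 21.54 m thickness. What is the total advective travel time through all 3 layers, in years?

270

With flow normal to the layers, continuity requires the same specific discharge q through every layer.
Σ(b_i/K_i) = 7.50/0.142 + 7.78/0.537 + 6.26/1.27e-05 = 4.930e+05 d.
q = Δh / Σ(b_i/K_i) = 10.8 / 4.930e+05 = 2.191e-05 m/day.
In each layer the seepage velocity is v_i = q/n_i, so the layer transit time is t_i = b_i·n_i / q:
  layer 1 (silty sand): t_1 = 7.50 × 0.12 / 2.191e-05 = 41082 d
  layer 2 (weathered basalt): t_2 = 7.78 × 0.13 / 2.191e-05 = 46167 d
  layer 3 (clay): t_3 = 6.26 × 0.04 / 2.191e-05 = 11430 d
Total t = Σ t_i = 98678 days = 270.2 years.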